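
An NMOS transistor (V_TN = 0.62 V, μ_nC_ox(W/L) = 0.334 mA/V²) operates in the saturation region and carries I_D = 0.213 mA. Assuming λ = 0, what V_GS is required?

V_GS = 1.75 V

In saturation I_D = ½ k_n (V_GS − V_TN)², so V_GS − V_TN = √(2 I_D / k_n) = √(2 × 0.213 / 0.334) = 1.13 V.
V_GS = 0.62 + 1.13 = 1.75 V.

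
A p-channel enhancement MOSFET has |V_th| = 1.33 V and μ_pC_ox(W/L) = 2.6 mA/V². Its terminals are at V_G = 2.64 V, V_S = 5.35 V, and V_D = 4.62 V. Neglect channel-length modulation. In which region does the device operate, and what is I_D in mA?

Triode; I_D = 1.93 mA

V_SG = V_S − V_G = 5.35 − 2.64 = 2.71 V; V_SD = V_S − V_D = 5.35 − 4.62 = 0.73 V.
V_ov = V_SG − |V_th| = 2.71 − 1.33 = 1.38 V.
Since V_SD = 0.73 V < V_ov = 1.38 V, the device is in the triode region.
I_D = k_p [V_ov · V_SD − ½ V_SD²] = 2.6 × [1.38 × 0.73 − 0.5 × 0.73²] = 1.93 mA.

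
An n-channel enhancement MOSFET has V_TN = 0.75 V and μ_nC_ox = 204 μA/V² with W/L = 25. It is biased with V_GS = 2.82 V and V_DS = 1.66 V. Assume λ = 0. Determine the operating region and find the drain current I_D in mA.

k_n = μ_nC_ox · (W/L) = 5.1 mA/V².
V_ov = V_GS − V_TN = 2.82 − 0.75 = 2.07 V.
Since V_DS = 1.66 V < V_ov = 2.07 V, the device is in the triode region.
I_D = k_n [V_ov · V_DS − ½ V_DS²] = 5.1 × [2.07 × 1.66 − 0.5 × 1.66²] = 10.5 mA.

Triode; I_D = 10.5 mA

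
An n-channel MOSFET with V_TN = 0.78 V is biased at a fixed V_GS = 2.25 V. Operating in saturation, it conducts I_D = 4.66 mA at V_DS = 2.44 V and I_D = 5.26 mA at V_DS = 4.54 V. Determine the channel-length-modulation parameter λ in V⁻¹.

With V_GS fixed, I_D ∝ (1 + λ V_DS) in saturation, so I_D2/I_D1 = (1 + λ V_DS2)/(1 + λ V_DS1).
5.26/4.66 = 1.129 = (1 + 4.54 λ)/(1 + 2.44 λ).
Solving: λ (I_D1 V_DS2 − I_D2 V_DS1) = I_D2 − I_D1, so λ = (5.26 − 4.66) / (4.66 × 4.54 − 5.26 × 2.44) = 0.6 / 8.32 = 0.0721 V⁻¹.

λ = 0.0721 V⁻¹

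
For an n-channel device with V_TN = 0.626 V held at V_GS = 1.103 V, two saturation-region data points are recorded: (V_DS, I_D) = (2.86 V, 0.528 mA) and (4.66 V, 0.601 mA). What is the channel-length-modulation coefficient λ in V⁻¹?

λ = 0.0984 V⁻¹

With V_GS fixed, I_D ∝ (1 + λ V_DS) in saturation, so I_D2/I_D1 = (1 + λ V_DS2)/(1 + λ V_DS1).
0.601/0.528 = 1.138 = (1 + 4.66 λ)/(1 + 2.86 λ).
Solving: λ (I_D1 V_DS2 − I_D2 V_DS1) = I_D2 − I_D1, so λ = (0.601 − 0.528) / (0.528 × 4.66 − 0.601 × 2.86) = 0.073 / 0.742 = 0.0984 V⁻¹.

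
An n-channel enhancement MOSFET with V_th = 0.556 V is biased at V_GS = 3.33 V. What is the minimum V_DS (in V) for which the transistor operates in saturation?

V_DS,sat = 2.77 V

The boundary between triode and saturation is V_DS = V_GS − V_th = V_ov.
V_ov = 3.33 − 0.556 = 2.77 V.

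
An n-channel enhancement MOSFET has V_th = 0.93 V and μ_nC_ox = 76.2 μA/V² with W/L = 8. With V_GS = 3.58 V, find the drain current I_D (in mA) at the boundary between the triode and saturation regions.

I_D = 2.14 mA

At the boundary V_DS = V_ov = V_GS − V_th = 3.58 − 0.93 = 2.65 V.
k_n = μ_nC_ox · (W/L) = 0.6096 mA/V².
I_D = ½ k_n V_ov² = 0.5 × 0.6096 × 2.65² = 2.14 mA.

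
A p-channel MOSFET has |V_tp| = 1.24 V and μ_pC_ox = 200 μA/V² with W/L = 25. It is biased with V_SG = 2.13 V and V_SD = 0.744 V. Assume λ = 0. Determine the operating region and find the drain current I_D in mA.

k_p = μ_pC_ox · (W/L) = 5 mA/V².
V_ov = V_SG − |V_tp| = 2.13 − 1.24 = 0.89 V.
Since V_SD = 0.744 V < V_ov = 0.89 V, the device is in the triode region.
I_D = k_p [V_ov · V_SD − ½ V_SD²] = 5 × [0.89 × 0.744 − 0.5 × 0.744²] = 1.93 mA.

Triode; I_D = 1.93 mA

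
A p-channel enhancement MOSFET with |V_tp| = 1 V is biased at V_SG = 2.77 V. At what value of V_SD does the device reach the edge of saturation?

The boundary between triode and saturation is V_SD = V_SG − |V_tp| = V_ov.
V_ov = 2.77 − 1 = 1.77 V.

V_SD,sat = 1.77 V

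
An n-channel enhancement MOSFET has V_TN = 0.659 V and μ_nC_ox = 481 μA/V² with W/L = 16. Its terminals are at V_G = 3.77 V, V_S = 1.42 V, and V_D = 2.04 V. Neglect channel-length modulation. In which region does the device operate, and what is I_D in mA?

Triode; I_D = 6.59 mA

V_GS = V_G − V_S = 3.77 − 1.42 = 2.35 V; V_DS = V_D − V_S = 2.04 − 1.42 = 0.62 V.
k_n = μ_nC_ox · (W/L) = 7.696 mA/V².
V_ov = V_GS − V_TN = 2.35 − 0.659 = 1.69 V.
Since V_DS = 0.62 V < V_ov = 1.69 V, the device is in the triode region.
I_D = k_n [V_ov · V_DS − ½ V_DS²] = 7.696 × [1.69 × 0.62 − 0.5 × 0.62²] = 6.59 mA.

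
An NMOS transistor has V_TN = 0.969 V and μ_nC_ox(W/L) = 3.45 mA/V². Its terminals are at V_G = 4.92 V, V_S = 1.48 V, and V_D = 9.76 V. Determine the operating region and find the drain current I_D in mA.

Saturation; I_D = 10.5 mA

V_GS = V_G − V_S = 4.92 − 1.48 = 3.44 V; V_DS = V_D − V_S = 9.76 − 1.48 = 8.28 V.
V_ov = V_GS − V_TN = 3.44 − 0.969 = 2.47 V.
Since V_DS = 8.28 V ≥ V_ov = 2.47 V, the device is in saturation.
I_D = ½ k_n V_ov² = 0.5 × 3.45 × 2.47² = 10.5 mA.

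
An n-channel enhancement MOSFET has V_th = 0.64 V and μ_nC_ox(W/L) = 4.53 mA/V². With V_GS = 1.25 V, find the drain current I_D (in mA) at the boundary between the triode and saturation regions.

I_D = 0.843 mA

At the boundary V_DS = V_ov = V_GS − V_th = 1.25 − 0.64 = 0.61 V.
I_D = ½ k_n V_ov² = 0.5 × 4.53 × 0.61² = 0.843 mA.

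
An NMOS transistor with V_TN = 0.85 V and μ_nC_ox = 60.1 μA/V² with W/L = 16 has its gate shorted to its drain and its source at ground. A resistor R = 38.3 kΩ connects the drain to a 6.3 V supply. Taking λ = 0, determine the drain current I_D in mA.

With gate tied to drain, V_GS = V_DS ≥ V_GS − V_TN, so the device is in saturation.
k_n = μ_nC_ox · (W/L) = 0.9616 mA/V².
KCL at the drain: ½ k_n (V_GS − V_TN)² = (V_DD − V_GS)/R.
Let x = V_GS − 0.85. Then 18.4 x² + x − 5.45 = 0, giving x = 0.518 V (positive root), so V_GS = 1.37 V.
I_D = (V_DD − V_GS)/R = (6.3 − 1.37) / 38.3 = 0.129 mA.

I_D = 0.129 mA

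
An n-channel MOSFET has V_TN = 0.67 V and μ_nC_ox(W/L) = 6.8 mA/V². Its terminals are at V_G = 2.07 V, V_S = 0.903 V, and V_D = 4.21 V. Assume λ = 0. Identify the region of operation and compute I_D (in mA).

Saturation; I_D = 0.840 mA

V_GS = V_G − V_S = 2.07 − 0.903 = 1.17 V; V_DS = V_D − V_S = 4.21 − 0.903 = 3.31 V.
V_ov = V_GS − V_TN = 1.17 − 0.67 = 0.497 V.
Since V_DS = 3.31 V ≥ V_ov = 0.497 V, the device is in saturation.
I_D = ½ k_n V_ov² = 0.5 × 6.8 × 0.497² = 0.84 mA.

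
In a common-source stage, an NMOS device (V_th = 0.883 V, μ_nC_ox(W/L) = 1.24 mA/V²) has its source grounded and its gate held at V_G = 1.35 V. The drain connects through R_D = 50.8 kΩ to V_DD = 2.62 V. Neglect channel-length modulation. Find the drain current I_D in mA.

V_GS = V_G = 1.35 V, so V_ov = 1.35 − 0.883 = 0.467 V.
Assume saturation: I_D = ½ k_n V_ov² = 0.5 × 1.24 × 0.467² = 0.135 mA, giving V_DS = V_DD − I_D R_D = 2.62 − 0.135 × 50.8 = -4.25 V.
But -4.25 V < V_ov = 0.467 V, so the device is actually in triode.
In triode I_D = k_n[V_ov V_DS − ½ V_DS²] and I_D = (V_DD − V_DS)/R_D. Equating: 31.5 V_DS² − 30.42 V_DS + 2.62 = 0, giving V_DS = 0.0956 V (the root below V_ov).
I_D = (2.62 − 0.0956) / 50.8 = 0.0497 mA.

I_D = 0.0497 mA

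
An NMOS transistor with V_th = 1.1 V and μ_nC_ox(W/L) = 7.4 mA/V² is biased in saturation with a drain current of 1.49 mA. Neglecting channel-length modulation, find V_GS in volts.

In saturation I_D = ½ k_n (V_GS − V_th)², so V_GS − V_th = √(2 I_D / k_n) = √(2 × 1.49 / 7.4) = 0.635 V.
V_GS = 1.1 + 0.635 = 1.73 V.

V_GS = 1.73 V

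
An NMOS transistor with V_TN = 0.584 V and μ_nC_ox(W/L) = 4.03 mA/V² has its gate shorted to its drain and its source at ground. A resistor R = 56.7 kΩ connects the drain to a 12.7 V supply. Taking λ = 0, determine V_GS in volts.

With gate tied to drain, V_GS = V_DS ≥ V_GS − V_TN, so the device is in saturation.
KCL at the drain: ½ k_n (V_GS − V_TN)² = (V_DD − V_GS)/R.
Let x = V_GS − 0.584. Then 114 x² + x − 12.12 = 0, giving x = 0.321 V (positive root), so V_GS = 0.905 V.
I_D = (V_DD − V_GS)/R = (12.7 − 0.905) / 56.7 = 0.208 mA.

V_GS = 0.905 V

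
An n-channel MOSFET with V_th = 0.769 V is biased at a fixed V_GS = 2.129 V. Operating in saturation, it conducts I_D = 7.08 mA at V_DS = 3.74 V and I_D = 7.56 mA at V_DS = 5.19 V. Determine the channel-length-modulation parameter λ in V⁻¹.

λ = 0.0567 V⁻¹

With V_GS fixed, I_D ∝ (1 + λ V_DS) in saturation, so I_D2/I_D1 = (1 + λ V_DS2)/(1 + λ V_DS1).
7.56/7.08 = 1.068 = (1 + 5.19 λ)/(1 + 3.74 λ).
Solving: λ (I_D1 V_DS2 − I_D2 V_DS1) = I_D2 − I_D1, so λ = (7.56 − 7.08) / (7.08 × 5.19 − 7.56 × 3.74) = 0.48 / 8.47 = 0.0567 V⁻¹.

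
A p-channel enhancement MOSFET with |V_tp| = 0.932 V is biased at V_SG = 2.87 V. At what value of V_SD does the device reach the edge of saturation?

The boundary between triode and saturation is V_SD = V_SG − |V_tp| = V_ov.
V_ov = 2.87 − 0.932 = 1.94 V.

V_SD,sat = 1.94 V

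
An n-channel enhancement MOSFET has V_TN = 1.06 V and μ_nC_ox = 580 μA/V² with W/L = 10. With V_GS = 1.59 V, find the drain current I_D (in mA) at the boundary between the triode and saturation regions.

I_D = 0.815 mA

At the boundary V_DS = V_ov = V_GS − V_TN = 1.59 − 1.06 = 0.53 V.
k_n = μ_nC_ox · (W/L) = 5.8 mA/V².
I_D = ½ k_n V_ov² = 0.5 × 5.8 × 0.53² = 0.815 mA.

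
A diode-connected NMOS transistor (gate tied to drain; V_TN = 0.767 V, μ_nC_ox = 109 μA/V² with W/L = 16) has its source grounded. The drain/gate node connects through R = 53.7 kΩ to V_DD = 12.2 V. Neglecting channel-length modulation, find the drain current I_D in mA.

With gate tied to drain, V_GS = V_DS ≥ V_GS − V_TN, so the device is in saturation.
k_n = μ_nC_ox · (W/L) = 1.744 mA/V².
KCL at the drain: ½ k_n (V_GS − V_TN)² = (V_DD − V_GS)/R.
Let x = V_GS − 0.767. Then 46.8 x² + x − 11.43 = 0, giving x = 0.484 V (positive root), so V_GS = 1.25 V.
I_D = (V_DD − V_GS)/R = (12.2 − 1.25) / 53.7 = 0.204 mA.

I_D = 0.204 mA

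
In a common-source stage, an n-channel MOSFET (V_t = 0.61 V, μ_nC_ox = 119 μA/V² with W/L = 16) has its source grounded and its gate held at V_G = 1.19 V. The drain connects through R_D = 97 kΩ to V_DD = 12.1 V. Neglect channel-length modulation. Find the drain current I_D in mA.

I_D = 0.123 mA

V_GS = V_G = 1.19 V, so V_ov = 1.19 − 0.61 = 0.58 V.
k_n = μ_nC_ox · (W/L) = 1.904 mA/V².
Assume saturation: I_D = ½ k_n V_ov² = 0.5 × 1.904 × 0.58² = 0.32 mA, giving V_DS = V_DD − I_D R_D = 12.1 − 0.32 × 97 = -19 V.
But -19 V < V_ov = 0.58 V, so the device is actually in triode.
In triode I_D = k_n[V_ov V_DS − ½ V_DS²] and I_D = (V_DD − V_DS)/R_D. Equating: 92.3 V_DS² − 108.1 V_DS + 12.1 = 0, giving V_DS = 0.125 V (the root below V_ov).
I_D = (12.1 − 0.125) / 97 = 0.123 mA.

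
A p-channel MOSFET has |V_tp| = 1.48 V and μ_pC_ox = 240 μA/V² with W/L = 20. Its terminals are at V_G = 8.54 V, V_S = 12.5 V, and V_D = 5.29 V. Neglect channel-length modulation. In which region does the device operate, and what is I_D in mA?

Saturation; I_D = 14.8 mA

V_SG = V_S − V_G = 12.5 − 8.54 = 3.96 V; V_SD = V_S − V_D = 12.5 − 5.29 = 7.21 V.
k_p = μ_pC_ox · (W/L) = 4.8 mA/V².
V_ov = V_SG − |V_tp| = 3.96 − 1.48 = 2.48 V.
Since V_SD = 7.21 V ≥ V_ov = 2.48 V, the device is in saturation.
I_D = ½ k_p V_ov² = 0.5 × 4.8 × 2.48² = 14.8 mA.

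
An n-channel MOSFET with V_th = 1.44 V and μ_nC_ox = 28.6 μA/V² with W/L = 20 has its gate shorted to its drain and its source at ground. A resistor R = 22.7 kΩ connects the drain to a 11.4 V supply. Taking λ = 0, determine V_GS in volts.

V_GS = 2.60 V

With gate tied to drain, V_GS = V_DS ≥ V_GS − V_th, so the device is in saturation.
k_n = μ_nC_ox · (W/L) = 0.572 mA/V².
KCL at the drain: ½ k_n (V_GS − V_th)² = (V_DD − V_GS)/R.
Let x = V_GS − 1.44. Then 6.49 x² + x − 9.96 = 0, giving x = 1.16 V (positive root), so V_GS = 2.6 V.
I_D = (V_DD − V_GS)/R = (11.4 − 2.6) / 22.7 = 0.387 mA.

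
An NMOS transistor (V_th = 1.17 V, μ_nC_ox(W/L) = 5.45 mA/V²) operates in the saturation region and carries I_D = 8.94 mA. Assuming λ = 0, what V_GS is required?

In saturation I_D = ½ k_n (V_GS − V_th)², so V_GS − V_th = √(2 I_D / k_n) = √(2 × 8.94 / 5.45) = 1.81 V.
V_GS = 1.17 + 1.81 = 2.98 V.

V_GS = 2.98 V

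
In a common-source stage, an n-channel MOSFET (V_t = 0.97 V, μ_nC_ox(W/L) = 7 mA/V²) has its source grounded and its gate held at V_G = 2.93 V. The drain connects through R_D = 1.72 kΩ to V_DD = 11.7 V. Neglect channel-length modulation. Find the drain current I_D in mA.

V_GS = V_G = 2.93 V, so V_ov = 2.93 − 0.97 = 1.96 V.
Assume saturation: I_D = ½ k_n V_ov² = 0.5 × 7 × 1.96² = 13.4 mA, giving V_DS = V_DD − I_D R_D = 11.7 − 13.4 × 1.72 = -11.4 V.
But -11.4 V < V_ov = 1.96 V, so the device is actually in triode.
In triode I_D = k_n[V_ov V_DS − ½ V_DS²] and I_D = (V_DD − V_DS)/R_D. Equating: 6.02 V_DS² − 24.6 V_DS + 11.7 = 0, giving V_DS = 0.55 V (the root below V_ov).
I_D = (11.7 − 0.55) / 1.72 = 6.48 mA.

I_D = 6.48 mA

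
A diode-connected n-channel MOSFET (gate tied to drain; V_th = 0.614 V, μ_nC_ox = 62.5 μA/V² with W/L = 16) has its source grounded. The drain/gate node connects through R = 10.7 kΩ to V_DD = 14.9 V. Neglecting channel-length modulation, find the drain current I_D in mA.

With gate tied to drain, V_GS = V_DS ≥ V_GS − V_th, so the device is in saturation.
k_n = μ_nC_ox · (W/L) = 1 mA/V².
KCL at the drain: ½ k_n (V_GS − V_th)² = (V_DD − V_GS)/R.
Let x = V_GS − 0.614. Then 5.35 x² + x − 14.29 = 0, giving x = 1.54 V (positive root), so V_GS = 2.16 V.
I_D = (V_DD − V_GS)/R = (14.9 − 2.16) / 10.7 = 1.19 mA.

I_D = 1.19 mA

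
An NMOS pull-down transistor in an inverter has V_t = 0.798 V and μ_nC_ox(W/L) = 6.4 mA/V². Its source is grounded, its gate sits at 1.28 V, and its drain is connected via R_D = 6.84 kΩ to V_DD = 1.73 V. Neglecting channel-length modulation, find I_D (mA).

I_D = 0.240 mA

V_GS = V_G = 1.28 V, so V_ov = 1.28 − 0.798 = 0.482 V.
Assume saturation: I_D = ½ k_n V_ov² = 0.5 × 6.4 × 0.482² = 0.743 mA, giving V_DS = V_DD − I_D R_D = 1.73 − 0.743 × 6.84 = -3.36 V.
But -3.36 V < V_ov = 0.482 V, so the device is actually in triode.
In triode I_D = k_n[V_ov V_DS − ½ V_DS²] and I_D = (V_DD − V_DS)/R_D. Equating: 21.9 V_DS² − 22.1 V_DS + 1.73 = 0, giving V_DS = 0.0855 V (the root below V_ov).
I_D = (1.73 − 0.0855) / 6.84 = 0.24 mA.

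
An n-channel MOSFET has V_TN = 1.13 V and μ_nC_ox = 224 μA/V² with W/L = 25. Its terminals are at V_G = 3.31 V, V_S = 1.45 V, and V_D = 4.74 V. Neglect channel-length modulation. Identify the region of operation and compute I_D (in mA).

Saturation; I_D = 1.49 mA

V_GS = V_G − V_S = 3.31 − 1.45 = 1.86 V; V_DS = V_D − V_S = 4.74 − 1.45 = 3.29 V.
k_n = μ_nC_ox · (W/L) = 5.6 mA/V².
V_ov = V_GS − V_TN = 1.86 − 1.13 = 0.73 V.
Since V_DS = 3.29 V ≥ V_ov = 0.73 V, the device is in saturation.
I_D = ½ k_n V_ov² = 0.5 × 5.6 × 0.73² = 1.49 mA.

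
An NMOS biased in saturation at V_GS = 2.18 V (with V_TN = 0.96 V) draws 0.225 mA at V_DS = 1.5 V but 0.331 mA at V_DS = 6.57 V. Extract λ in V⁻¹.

With V_GS fixed, I_D ∝ (1 + λ V_DS) in saturation, so I_D2/I_D1 = (1 + λ V_DS2)/(1 + λ V_DS1).
0.331/0.225 = 1.471 = (1 + 6.57 λ)/(1 + 1.5 λ).
Solving: λ (I_D1 V_DS2 − I_D2 V_DS1) = I_D2 − I_D1, so λ = (0.331 − 0.225) / (0.225 × 6.57 − 0.331 × 1.5) = 0.106 / 0.982 = 0.108 V⁻¹.

λ = 0.108 V⁻¹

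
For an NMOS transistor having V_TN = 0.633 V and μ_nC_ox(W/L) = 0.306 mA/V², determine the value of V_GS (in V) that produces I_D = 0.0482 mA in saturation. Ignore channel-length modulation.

In saturation I_D = ½ k_n (V_GS − V_TN)², so V_GS − V_TN = √(2 I_D / k_n) = √(2 × 0.0482 / 0.306) = 0.561 V.
V_GS = 0.633 + 0.561 = 1.19 V.

V_GS = 1.19 V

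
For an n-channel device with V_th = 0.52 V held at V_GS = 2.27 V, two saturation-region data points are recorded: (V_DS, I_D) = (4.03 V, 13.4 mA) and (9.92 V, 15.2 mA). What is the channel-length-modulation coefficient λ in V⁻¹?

With V_GS fixed, I_D ∝ (1 + λ V_DS) in saturation, so I_D2/I_D1 = (1 + λ V_DS2)/(1 + λ V_DS1).
15.2/13.4 = 1.134 = (1 + 9.92 λ)/(1 + 4.03 λ).
Solving: λ (I_D1 V_DS2 − I_D2 V_DS1) = I_D2 − I_D1, so λ = (15.2 − 13.4) / (13.4 × 9.92 − 15.2 × 4.03) = 1.8 / 71.7 = 0.0251 V⁻¹.

λ = 0.0251 V⁻¹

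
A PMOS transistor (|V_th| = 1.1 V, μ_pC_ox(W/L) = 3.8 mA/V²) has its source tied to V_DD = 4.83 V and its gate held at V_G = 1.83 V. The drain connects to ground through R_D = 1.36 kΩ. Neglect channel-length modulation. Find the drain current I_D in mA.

I_D = 3.18 mA

V_SG = V_DD − V_G = 4.83 − 1.83 = 3 V, so V_ov = 3 − 1.1 = 1.9 V.
Assume saturation: I_D = ½ k_p V_ov² = 0.5 × 3.8 × 1.9² = 6.86 mA, giving V_SD = V_DD − I_D R_D = 4.83 − 6.86 × 1.36 = -4.5 V.
But -4.5 V < V_ov = 1.9 V, so the device is actually in triode.
In triode I_D = k_p[V_ov V_SD − ½ V_SD²] and I_D = (V_DD − V_SD)/R_D. Equating: 2.58 V_SD² − 10.82 V_SD + 4.83 = 0, giving V_SD = 0.508 V (the root below V_ov).
I_D = (4.83 − 0.508) / 1.36 = 3.18 mA.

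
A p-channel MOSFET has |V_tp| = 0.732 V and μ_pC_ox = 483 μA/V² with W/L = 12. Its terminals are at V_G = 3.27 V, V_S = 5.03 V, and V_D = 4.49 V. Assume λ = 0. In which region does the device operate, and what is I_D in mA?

V_SG = V_S − V_G = 5.03 − 3.27 = 1.76 V; V_SD = V_S − V_D = 5.03 − 4.49 = 0.54 V.
k_p = μ_pC_ox · (W/L) = 5.796 mA/V².
V_ov = V_SG − |V_tp| = 1.76 − 0.732 = 1.03 V.
Since V_SD = 0.54 V < V_ov = 1.03 V, the device is in the triode region.
I_D = k_p [V_ov · V_SD − ½ V_SD²] = 5.796 × [1.03 × 0.54 − 0.5 × 0.54²] = 2.37 mA.

Triode; I_D = 2.37 mA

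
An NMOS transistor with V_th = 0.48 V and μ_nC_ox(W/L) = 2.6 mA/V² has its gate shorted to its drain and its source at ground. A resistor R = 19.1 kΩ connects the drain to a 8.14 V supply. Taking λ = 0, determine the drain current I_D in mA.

I_D = 0.373 mA

With gate tied to drain, V_GS = V_DS ≥ V_GS − V_th, so the device is in saturation.
KCL at the drain: ½ k_n (V_GS − V_th)² = (V_DD − V_GS)/R.
Let x = V_GS − 0.48. Then 24.8 x² + x − 7.66 = 0, giving x = 0.536 V (positive root), so V_GS = 1.02 V.
I_D = (V_DD − V_GS)/R = (8.14 − 1.02) / 19.1 = 0.373 mA.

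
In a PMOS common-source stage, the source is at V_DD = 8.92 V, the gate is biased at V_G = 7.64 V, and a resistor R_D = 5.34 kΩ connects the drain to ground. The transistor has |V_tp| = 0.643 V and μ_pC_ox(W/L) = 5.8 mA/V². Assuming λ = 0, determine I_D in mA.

I_D = 1.18 mA

V_SG = V_DD − V_G = 8.92 − 7.64 = 1.28 V, so V_ov = 1.28 − 0.643 = 0.637 V.
Assume saturation: I_D = ½ k_p V_ov² = 0.5 × 5.8 × 0.637² = 1.18 mA, giving V_SD = V_DD − I_D R_D = 8.92 − 1.18 × 5.34 = 2.64 V.
V_SD = 2.64 V ≥ V_ov = 0.637 V, confirming saturation.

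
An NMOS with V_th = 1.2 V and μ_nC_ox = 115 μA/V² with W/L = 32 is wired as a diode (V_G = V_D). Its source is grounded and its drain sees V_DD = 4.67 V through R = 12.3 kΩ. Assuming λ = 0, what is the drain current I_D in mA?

With gate tied to drain, V_GS = V_DS ≥ V_GS − V_th, so the device is in saturation.
k_n = μ_nC_ox · (W/L) = 3.68 mA/V².
KCL at the drain: ½ k_n (V_GS − V_th)² = (V_DD − V_GS)/R.
Let x = V_GS − 1.2. Then 22.6 x² + x − 3.47 = 0, giving x = 0.37 V (positive root), so V_GS = 1.57 V.
I_D = (V_DD − V_GS)/R = (4.67 − 1.57) / 12.3 = 0.252 mA.

I_D = 0.252 mA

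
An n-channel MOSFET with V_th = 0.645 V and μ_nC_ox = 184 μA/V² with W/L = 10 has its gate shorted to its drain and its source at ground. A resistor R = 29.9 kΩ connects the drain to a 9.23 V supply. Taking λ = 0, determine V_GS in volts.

V_GS = 1.19 V

With gate tied to drain, V_GS = V_DS ≥ V_GS − V_th, so the device is in saturation.
k_n = μ_nC_ox · (W/L) = 1.84 mA/V².
KCL at the drain: ½ k_n (V_GS − V_th)² = (V_DD − V_GS)/R.
Let x = V_GS − 0.645. Then 27.5 x² + x − 8.585 = 0, giving x = 0.541 V (positive root), so V_GS = 1.19 V.
I_D = (V_DD − V_GS)/R = (9.23 − 1.19) / 29.9 = 0.269 mA.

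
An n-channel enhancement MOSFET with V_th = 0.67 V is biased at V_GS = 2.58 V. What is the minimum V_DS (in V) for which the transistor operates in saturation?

The boundary between triode and saturation is V_DS = V_GS − V_th = V_ov.
V_ov = 2.58 − 0.67 = 1.91 V.

V_DS,sat = 1.91 V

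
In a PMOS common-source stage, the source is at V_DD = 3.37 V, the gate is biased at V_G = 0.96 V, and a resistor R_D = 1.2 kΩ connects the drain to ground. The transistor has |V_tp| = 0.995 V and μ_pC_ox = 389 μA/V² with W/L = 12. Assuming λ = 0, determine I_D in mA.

I_D = 2.44 mA

V_SG = V_DD − V_G = 3.37 − 0.96 = 2.41 V, so V_ov = 2.41 − 0.995 = 1.42 V.
k_p = μ_pC_ox · (W/L) = 4.668 mA/V².
Assume saturation: I_D = ½ k_p V_ov² = 0.5 × 4.668 × 1.42² = 4.67 mA, giving V_SD = V_DD − I_D R_D = 3.37 − 4.67 × 1.2 = -2.24 V.
But -2.24 V < V_ov = 1.42 V, so the device is actually in triode.
In triode I_D = k_p[V_ov V_SD − ½ V_SD²] and I_D = (V_DD − V_SD)/R_D. Equating: 2.8 V_SD² − 8.926 V_SD + 3.37 = 0, giving V_SD = 0.438 V (the root below V_ov).
I_D = (3.37 − 0.438) / 1.2 = 2.44 mA.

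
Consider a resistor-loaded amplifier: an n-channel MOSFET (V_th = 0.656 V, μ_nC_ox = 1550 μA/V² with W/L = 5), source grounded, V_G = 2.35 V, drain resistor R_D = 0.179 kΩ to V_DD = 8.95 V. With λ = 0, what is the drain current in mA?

V_GS = V_G = 2.35 V, so V_ov = 2.35 − 0.656 = 1.69 V.
k_n = μ_nC_ox · (W/L) = 7.75 mA/V².
Assume saturation: I_D = ½ k_n V_ov² = 0.5 × 7.75 × 1.69² = 11.1 mA, giving V_DS = V_DD − I_D R_D = 8.95 − 11.1 × 0.179 = 6.96 V.
V_DS = 6.96 V ≥ V_ov = 1.69 V, confirming saturation.

I_D = 11.1 mA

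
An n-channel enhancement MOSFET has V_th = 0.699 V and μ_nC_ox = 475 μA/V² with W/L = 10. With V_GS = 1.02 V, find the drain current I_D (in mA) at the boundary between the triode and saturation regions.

I_D = 0.245 mA

At the boundary V_DS = V_ov = V_GS − V_th = 1.02 − 0.699 = 0.321 V.
k_n = μ_nC_ox · (W/L) = 4.75 mA/V².
I_D = ½ k_n V_ov² = 0.5 × 4.75 × 0.321² = 0.245 mA.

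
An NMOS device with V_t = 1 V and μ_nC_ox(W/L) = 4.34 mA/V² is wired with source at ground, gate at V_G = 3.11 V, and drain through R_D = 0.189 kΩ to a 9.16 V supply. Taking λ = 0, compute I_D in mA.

I_D = 9.66 mA

V_GS = V_G = 3.11 V, so V_ov = 3.11 − 1 = 2.11 V.
Assume saturation: I_D = ½ k_n V_ov² = 0.5 × 4.34 × 2.11² = 9.66 mA, giving V_DS = V_DD − I_D R_D = 9.16 − 9.66 × 0.189 = 7.33 V.
V_DS = 7.33 V ≥ V_ov = 2.11 V, confirming saturation.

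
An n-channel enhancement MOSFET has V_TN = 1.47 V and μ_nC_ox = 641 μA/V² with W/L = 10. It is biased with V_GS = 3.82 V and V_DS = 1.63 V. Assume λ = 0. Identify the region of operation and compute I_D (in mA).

k_n = μ_nC_ox · (W/L) = 6.41 mA/V².
V_ov = V_GS − V_TN = 3.82 − 1.47 = 2.35 V.
Since V_DS = 1.63 V < V_ov = 2.35 V, the device is in the triode region.
I_D = k_n [V_ov · V_DS − ½ V_DS²] = 6.41 × [2.35 × 1.63 − 0.5 × 1.63²] = 16 mA.

Triode; I_D = 16.0 mA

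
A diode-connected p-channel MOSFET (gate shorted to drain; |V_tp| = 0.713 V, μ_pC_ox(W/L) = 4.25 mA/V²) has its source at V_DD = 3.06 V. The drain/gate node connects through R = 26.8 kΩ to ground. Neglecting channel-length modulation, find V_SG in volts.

With gate tied to drain, V_SG = V_SD ≥ V_SG − |V_tp|, so the device is in saturation.
KCL at the drain: ½ k_p (V_SG − |V_tp|)² = (V_DD − V_SG)/R.
Let x = V_SG − 0.713. Then 57 x² + x − 2.347 = 0, giving x = 0.194 V (positive root), so V_SG = 0.907 V.
I_D = (V_DD − V_SG)/R = (3.06 − 0.907) / 26.8 = 0.0803 mA.

V_SG = 0.907 V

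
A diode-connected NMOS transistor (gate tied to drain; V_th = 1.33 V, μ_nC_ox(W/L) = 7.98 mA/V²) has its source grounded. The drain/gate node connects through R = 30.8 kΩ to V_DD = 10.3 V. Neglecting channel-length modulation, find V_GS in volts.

V_GS = 1.60 V

With gate tied to drain, V_GS = V_DS ≥ V_GS − V_th, so the device is in saturation.
KCL at the drain: ½ k_n (V_GS − V_th)² = (V_DD − V_GS)/R.
Let x = V_GS − 1.33. Then 123 x² + x − 8.97 = 0, giving x = 0.266 V (positive root), so V_GS = 1.6 V.
I_D = (V_DD − V_GS)/R = (10.3 − 1.6) / 30.8 = 0.283 mA.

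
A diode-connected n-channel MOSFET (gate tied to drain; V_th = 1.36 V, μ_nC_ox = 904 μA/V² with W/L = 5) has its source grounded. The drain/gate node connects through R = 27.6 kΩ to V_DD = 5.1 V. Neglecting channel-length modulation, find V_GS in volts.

V_GS = 1.60 V

With gate tied to drain, V_GS = V_DS ≥ V_GS − V_th, so the device is in saturation.
k_n = μ_nC_ox · (W/L) = 4.52 mA/V².
KCL at the drain: ½ k_n (V_GS − V_th)² = (V_DD − V_GS)/R.
Let x = V_GS − 1.36. Then 62.4 x² + x − 3.74 = 0, giving x = 0.237 V (positive root), so V_GS = 1.6 V.
I_D = (V_DD − V_GS)/R = (5.1 − 1.6) / 27.6 = 0.127 mA.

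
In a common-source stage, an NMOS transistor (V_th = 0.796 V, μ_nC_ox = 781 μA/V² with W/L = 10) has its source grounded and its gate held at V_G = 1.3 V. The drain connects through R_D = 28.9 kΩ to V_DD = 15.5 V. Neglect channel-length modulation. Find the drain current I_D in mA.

V_GS = V_G = 1.3 V, so V_ov = 1.3 − 0.796 = 0.504 V.
k_n = μ_nC_ox · (W/L) = 7.81 mA/V².
Assume saturation: I_D = ½ k_n V_ov² = 0.5 × 7.81 × 0.504² = 0.992 mA, giving V_DS = V_DD − I_D R_D = 15.5 − 0.992 × 28.9 = -13.2 V.
But -13.2 V < V_ov = 0.504 V, so the device is actually in triode.
In triode I_D = k_n[V_ov V_DS − ½ V_DS²] and I_D = (V_DD − V_DS)/R_D. Equating: 113 V_DS² − 114.8 V_DS + 15.5 = 0, giving V_DS = 0.16 V (the root below V_ov).
I_D = (15.5 − 0.16) / 28.9 = 0.531 mA.

I_D = 0.531 mA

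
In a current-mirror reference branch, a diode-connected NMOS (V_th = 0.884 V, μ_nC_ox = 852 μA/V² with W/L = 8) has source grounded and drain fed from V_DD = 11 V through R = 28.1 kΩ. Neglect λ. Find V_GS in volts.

V_GS = 1.20 V

With gate tied to drain, V_GS = V_DS ≥ V_GS − V_th, so the device is in saturation.
k_n = μ_nC_ox · (W/L) = 6.816 mA/V².
KCL at the drain: ½ k_n (V_GS − V_th)² = (V_DD − V_GS)/R.
Let x = V_GS − 0.884. Then 95.8 x² + x − 10.12 = 0, giving x = 0.32 V (positive root), so V_GS = 1.2 V.
I_D = (V_DD − V_GS)/R = (11 − 1.2) / 28.1 = 0.349 mA.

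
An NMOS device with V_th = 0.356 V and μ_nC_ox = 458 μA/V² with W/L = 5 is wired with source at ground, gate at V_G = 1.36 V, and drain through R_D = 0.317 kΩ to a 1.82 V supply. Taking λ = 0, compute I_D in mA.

I_D = 1.15 mA

V_GS = V_G = 1.36 V, so V_ov = 1.36 − 0.356 = 1 V.
k_n = μ_nC_ox · (W/L) = 2.29 mA/V².
Assume saturation: I_D = ½ k_n V_ov² = 0.5 × 2.29 × 1² = 1.15 mA, giving V_DS = V_DD − I_D R_D = 1.82 − 1.15 × 0.317 = 1.45 V.
V_DS = 1.45 V ≥ V_ov = 1 V, confirming saturation.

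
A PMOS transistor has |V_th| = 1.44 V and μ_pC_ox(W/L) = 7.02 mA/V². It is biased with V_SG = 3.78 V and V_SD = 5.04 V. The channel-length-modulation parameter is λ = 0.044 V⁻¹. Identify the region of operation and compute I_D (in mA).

Saturation; I_D = 23.5 mA

V_ov = V_SG − |V_th| = 3.78 − 1.44 = 2.34 V.
Since V_SD = 5.04 V ≥ V_ov = 2.34 V, the device is in saturation.
I_D = ½ k_p V_ov² (1 + λ V_SD) = 0.5 × 7.02 × 2.34² × (1 + 0.044 × 5.04) = 23.5 mA.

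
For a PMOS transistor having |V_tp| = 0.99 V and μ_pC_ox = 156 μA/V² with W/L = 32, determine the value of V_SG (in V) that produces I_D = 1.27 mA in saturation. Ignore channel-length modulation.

k_p = μ_pC_ox · (W/L) = 4.992 mA/V².
In saturation I_D = ½ k_p (V_SG − |V_tp|)², so V_SG − |V_tp| = √(2 I_D / k_p) = √(2 × 1.27 / 4.992) = 0.713 V.
V_SG = 0.99 + 0.713 = 1.7 V.

V_SG = 1.70 V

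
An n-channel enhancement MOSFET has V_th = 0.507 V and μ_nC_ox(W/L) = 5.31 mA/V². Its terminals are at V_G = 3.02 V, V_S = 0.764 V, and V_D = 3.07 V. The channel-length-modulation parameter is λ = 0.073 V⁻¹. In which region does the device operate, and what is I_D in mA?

Saturation; I_D = 9.49 mA

V_GS = V_G − V_S = 3.02 − 0.764 = 2.26 V; V_DS = V_D − V_S = 3.07 − 0.764 = 2.31 V.
V_ov = V_GS − V_th = 2.26 − 0.507 = 1.75 V.
Since V_DS = 2.31 V ≥ V_ov = 1.75 V, the device is in saturation.
I_D = ½ k_n V_ov² (1 + λ V_DS) = 0.5 × 5.31 × 1.75² × (1 + 0.073 × 2.31) = 9.49 mA.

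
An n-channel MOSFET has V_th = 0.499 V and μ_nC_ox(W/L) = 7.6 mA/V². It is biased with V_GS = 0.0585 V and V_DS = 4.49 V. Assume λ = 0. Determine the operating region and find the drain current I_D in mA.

V_GS = 0.0585 V < V_th = 0.499 V, so the transistor is in cutoff.

Cutoff; I_D = 0 mA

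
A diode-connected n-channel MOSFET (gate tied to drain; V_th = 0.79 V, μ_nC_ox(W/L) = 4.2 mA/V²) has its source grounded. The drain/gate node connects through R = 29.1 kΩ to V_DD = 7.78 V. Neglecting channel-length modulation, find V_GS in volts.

V_GS = 1.12 V

With gate tied to drain, V_GS = V_DS ≥ V_GS − V_th, so the device is in saturation.
KCL at the drain: ½ k_n (V_GS − V_th)² = (V_DD − V_GS)/R.
Let x = V_GS − 0.79. Then 61.1 x² + x − 6.99 = 0, giving x = 0.33 V (positive root), so V_GS = 1.12 V.
I_D = (V_DD − V_GS)/R = (7.78 − 1.12) / 29.1 = 0.229 mA.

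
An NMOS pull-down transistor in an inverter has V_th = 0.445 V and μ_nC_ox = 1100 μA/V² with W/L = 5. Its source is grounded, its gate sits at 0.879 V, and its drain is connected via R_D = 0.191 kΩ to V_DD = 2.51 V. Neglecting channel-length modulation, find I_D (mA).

V_GS = V_G = 0.879 V, so V_ov = 0.879 − 0.445 = 0.434 V.
k_n = μ_nC_ox · (W/L) = 5.5 mA/V².
Assume saturation: I_D = ½ k_n V_ov² = 0.5 × 5.5 × 0.434² = 0.518 mA, giving V_DS = V_DD − I_D R_D = 2.51 − 0.518 × 0.191 = 2.41 V.
V_DS = 2.41 V ≥ V_ov = 0.434 V, confirming saturation.

I_D = 0.518 mA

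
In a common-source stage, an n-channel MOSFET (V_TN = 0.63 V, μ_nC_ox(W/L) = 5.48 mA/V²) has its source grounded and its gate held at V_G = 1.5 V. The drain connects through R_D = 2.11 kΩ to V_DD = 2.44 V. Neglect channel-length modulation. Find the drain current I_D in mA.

I_D = 1.04 mA

V_GS = V_G = 1.5 V, so V_ov = 1.5 − 0.63 = 0.87 V.
Assume saturation: I_D = ½ k_n V_ov² = 0.5 × 5.48 × 0.87² = 2.07 mA, giving V_DS = V_DD − I_D R_D = 2.44 − 2.07 × 2.11 = -1.94 V.
But -1.94 V < V_ov = 0.87 V, so the device is actually in triode.
In triode I_D = k_n[V_ov V_DS − ½ V_DS²] and I_D = (V_DD − V_DS)/R_D. Equating: 5.78 V_DS² − 11.06 V_DS + 2.44 = 0, giving V_DS = 0.254 V (the root below V_ov).
I_D = (2.44 − 0.254) / 2.11 = 1.04 mA.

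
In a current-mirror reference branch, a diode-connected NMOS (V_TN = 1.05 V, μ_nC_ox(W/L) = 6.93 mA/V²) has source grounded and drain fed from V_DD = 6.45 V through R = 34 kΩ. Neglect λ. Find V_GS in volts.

With gate tied to drain, V_GS = V_DS ≥ V_GS − V_TN, so the device is in saturation.
KCL at the drain: ½ k_n (V_GS − V_TN)² = (V_DD − V_GS)/R.
Let x = V_GS − 1.05. Then 118 x² + x − 5.4 = 0, giving x = 0.21 V (positive root), so V_GS = 1.26 V.
I_D = (V_DD − V_GS)/R = (6.45 − 1.26) / 34 = 0.153 mA.

V_GS = 1.26 V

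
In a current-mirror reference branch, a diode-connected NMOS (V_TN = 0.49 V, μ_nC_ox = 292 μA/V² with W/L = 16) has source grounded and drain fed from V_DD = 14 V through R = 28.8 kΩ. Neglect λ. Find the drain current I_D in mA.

With gate tied to drain, V_GS = V_DS ≥ V_GS − V_TN, so the device is in saturation.
k_n = μ_nC_ox · (W/L) = 4.672 mA/V².
KCL at the drain: ½ k_n (V_GS − V_TN)² = (V_DD − V_GS)/R.
Let x = V_GS − 0.49. Then 67.3 x² + x − 13.51 = 0, giving x = 0.441 V (positive root), so V_GS = 0.931 V.
I_D = (V_DD − V_GS)/R = (14 − 0.931) / 28.8 = 0.454 mA.

I_D = 0.454 mA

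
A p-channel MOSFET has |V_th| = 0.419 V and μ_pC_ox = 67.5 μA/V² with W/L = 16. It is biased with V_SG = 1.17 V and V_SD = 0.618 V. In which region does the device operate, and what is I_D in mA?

k_p = μ_pC_ox · (W/L) = 1.08 mA/V².
V_ov = V_SG − |V_th| = 1.17 − 0.419 = 0.751 V.
Since V_SD = 0.618 V < V_ov = 0.751 V, the device is in the triode region.
I_D = k_p [V_ov · V_SD − ½ V_SD²] = 1.08 × [0.751 × 0.618 − 0.5 × 0.618²] = 0.295 mA.

Triode; I_D = 0.295 mA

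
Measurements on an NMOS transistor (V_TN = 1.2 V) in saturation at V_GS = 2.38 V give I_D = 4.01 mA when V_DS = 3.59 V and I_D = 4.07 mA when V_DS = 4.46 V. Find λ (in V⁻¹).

λ = 0.0183 V⁻¹

With V_GS fixed, I_D ∝ (1 + λ V_DS) in saturation, so I_D2/I_D1 = (1 + λ V_DS2)/(1 + λ V_DS1).
4.07/4.01 = 1.015 = (1 + 4.46 λ)/(1 + 3.59 λ).
Solving: λ (I_D1 V_DS2 − I_D2 V_DS1) = I_D2 − I_D1, so λ = (4.07 − 4.01) / (4.01 × 4.46 − 4.07 × 3.59) = 0.06 / 3.27 = 0.0183 V⁻¹.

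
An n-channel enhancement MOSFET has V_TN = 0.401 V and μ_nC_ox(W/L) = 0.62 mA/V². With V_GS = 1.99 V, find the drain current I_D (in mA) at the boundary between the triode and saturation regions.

At the boundary V_DS = V_ov = V_GS − V_TN = 1.99 − 0.401 = 1.59 V.
I_D = ½ k_n V_ov² = 0.5 × 0.62 × 1.59² = 0.783 mA.

I_D = 0.783 mA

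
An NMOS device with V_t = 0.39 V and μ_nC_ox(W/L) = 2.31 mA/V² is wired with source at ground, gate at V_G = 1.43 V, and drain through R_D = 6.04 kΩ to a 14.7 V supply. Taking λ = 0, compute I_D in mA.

V_GS = V_G = 1.43 V, so V_ov = 1.43 − 0.39 = 1.04 V.
Assume saturation: I_D = ½ k_n V_ov² = 0.5 × 2.31 × 1.04² = 1.25 mA, giving V_DS = V_DD − I_D R_D = 14.7 − 1.25 × 6.04 = 7.15 V.
V_DS = 7.15 V ≥ V_ov = 1.04 V, confirming saturation.

I_D = 1.25 mA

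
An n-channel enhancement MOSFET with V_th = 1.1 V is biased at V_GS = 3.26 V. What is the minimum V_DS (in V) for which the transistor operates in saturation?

V_DS,sat = 2.16 V

The boundary between triode and saturation is V_DS = V_GS − V_th = V_ov.
V_ov = 3.26 − 1.1 = 2.16 V.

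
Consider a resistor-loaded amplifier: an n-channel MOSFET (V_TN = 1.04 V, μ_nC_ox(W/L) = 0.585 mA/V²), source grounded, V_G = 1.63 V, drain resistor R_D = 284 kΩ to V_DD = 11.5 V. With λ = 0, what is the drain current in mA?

I_D = 0.0400 mA

V_GS = V_G = 1.63 V, so V_ov = 1.63 − 1.04 = 0.59 V.
Assume saturation: I_D = ½ k_n V_ov² = 0.5 × 0.585 × 0.59² = 0.102 mA, giving V_DS = V_DD − I_D R_D = 11.5 − 0.102 × 284 = -17.4 V.
But -17.4 V < V_ov = 0.59 V, so the device is actually in triode.
In triode I_D = k_n[V_ov V_DS − ½ V_DS²] and I_D = (V_DD − V_DS)/R_D. Equating: 83.1 V_DS² − 99.02 V_DS + 11.5 = 0, giving V_DS = 0.13 V (the root below V_ov).
I_D = (11.5 − 0.13) / 284 = 0.04 mA.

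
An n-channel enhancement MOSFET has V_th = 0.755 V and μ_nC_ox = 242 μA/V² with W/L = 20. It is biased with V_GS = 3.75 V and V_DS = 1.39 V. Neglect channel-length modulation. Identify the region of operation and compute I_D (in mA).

Triode; I_D = 15.5 mA

k_n = μ_nC_ox · (W/L) = 4.84 mA/V².
V_ov = V_GS − V_th = 3.75 − 0.755 = 3 V.
Since V_DS = 1.39 V < V_ov = 3 V, the device is in the triode region.
I_D = k_n [V_ov · V_DS − ½ V_DS²] = 4.84 × [3 × 1.39 − 0.5 × 1.39²] = 15.5 mA.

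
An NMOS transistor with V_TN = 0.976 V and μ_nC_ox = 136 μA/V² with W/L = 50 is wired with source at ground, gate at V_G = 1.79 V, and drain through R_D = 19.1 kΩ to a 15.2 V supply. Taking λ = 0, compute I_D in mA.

I_D = 0.788 mA

V_GS = V_G = 1.79 V, so V_ov = 1.79 − 0.976 = 0.814 V.
k_n = μ_nC_ox · (W/L) = 6.8 mA/V².
Assume saturation: I_D = ½ k_n V_ov² = 0.5 × 6.8 × 0.814² = 2.25 mA, giving V_DS = V_DD − I_D R_D = 15.2 − 2.25 × 19.1 = -27.8 V.
But -27.8 V < V_ov = 0.814 V, so the device is actually in triode.
In triode I_D = k_n[V_ov V_DS − ½ V_DS²] and I_D = (V_DD − V_DS)/R_D. Equating: 64.9 V_DS² − 106.7 V_DS + 15.2 = 0, giving V_DS = 0.158 V (the root below V_ov).
I_D = (15.2 − 0.158) / 19.1 = 0.788 mA.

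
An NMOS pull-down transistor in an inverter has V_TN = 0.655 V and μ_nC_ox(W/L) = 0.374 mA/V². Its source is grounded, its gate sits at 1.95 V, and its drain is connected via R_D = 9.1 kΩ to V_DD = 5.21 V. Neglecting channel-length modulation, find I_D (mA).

I_D = 0.314 mA

V_GS = V_G = 1.95 V, so V_ov = 1.95 − 0.655 = 1.29 V.
Assume saturation: I_D = ½ k_n V_ov² = 0.5 × 0.374 × 1.29² = 0.314 mA, giving V_DS = V_DD − I_D R_D = 5.21 − 0.314 × 9.1 = 2.36 V.
V_DS = 2.36 V ≥ V_ov = 1.29 V, confirming saturation.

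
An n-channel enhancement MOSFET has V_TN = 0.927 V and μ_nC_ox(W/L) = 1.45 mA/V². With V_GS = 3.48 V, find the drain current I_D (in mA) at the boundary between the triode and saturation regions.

At the boundary V_DS = V_ov = V_GS − V_TN = 3.48 − 0.927 = 2.55 V.
I_D = ½ k_n V_ov² = 0.5 × 1.45 × 2.55² = 4.73 mA.

I_D = 4.73 mA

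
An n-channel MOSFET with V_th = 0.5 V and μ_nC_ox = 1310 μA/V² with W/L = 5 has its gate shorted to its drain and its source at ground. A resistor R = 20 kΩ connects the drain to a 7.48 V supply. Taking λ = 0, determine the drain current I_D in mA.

With gate tied to drain, V_GS = V_DS ≥ V_GS − V_th, so the device is in saturation.
k_n = μ_nC_ox · (W/L) = 6.55 mA/V².
KCL at the drain: ½ k_n (V_GS − V_th)² = (V_DD − V_GS)/R.
Let x = V_GS − 0.5. Then 65.5 x² + x − 6.98 = 0, giving x = 0.319 V (positive root), so V_GS = 0.819 V.
I_D = (V_DD − V_GS)/R = (7.48 − 0.819) / 20 = 0.333 mA.

I_D = 0.333 mA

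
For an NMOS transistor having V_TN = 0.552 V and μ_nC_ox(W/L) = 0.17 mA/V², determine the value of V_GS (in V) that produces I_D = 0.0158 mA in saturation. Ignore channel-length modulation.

V_GS = 0.983 V

In saturation I_D = ½ k_n (V_GS − V_TN)², so V_GS − V_TN = √(2 I_D / k_n) = √(2 × 0.0158 / 0.17) = 0.431 V.
V_GS = 0.552 + 0.431 = 0.983 V.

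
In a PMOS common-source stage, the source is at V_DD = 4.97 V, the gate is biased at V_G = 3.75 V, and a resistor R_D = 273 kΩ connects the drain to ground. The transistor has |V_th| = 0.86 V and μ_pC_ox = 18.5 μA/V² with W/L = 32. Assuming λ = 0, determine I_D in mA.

V_SG = V_DD − V_G = 4.97 − 3.75 = 1.22 V, so V_ov = 1.22 − 0.86 = 0.36 V.
k_p = μ_pC_ox · (W/L) = 0.592 mA/V².
Assume saturation: I_D = ½ k_p V_ov² = 0.5 × 0.592 × 0.36² = 0.0384 mA, giving V_SD = V_DD − I_D R_D = 4.97 − 0.0384 × 273 = -5.5 V.
But -5.5 V < V_ov = 0.36 V, so the device is actually in triode.
In triode I_D = k_p[V_ov V_SD − ½ V_SD²] and I_D = (V_DD − V_SD)/R_D. Equating: 80.8 V_SD² − 59.18 V_SD + 4.97 = 0, giving V_SD = 0.0968 V (the root below V_ov).
I_D = (4.97 − 0.0968) / 273 = 0.0179 mA.

I_D = 0.0179 mA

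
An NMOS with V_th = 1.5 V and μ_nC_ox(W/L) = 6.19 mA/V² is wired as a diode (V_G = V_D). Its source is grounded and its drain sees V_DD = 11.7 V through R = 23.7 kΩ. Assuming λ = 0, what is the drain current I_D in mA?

I_D = 0.415 mA

With gate tied to drain, V_GS = V_DS ≥ V_GS − V_th, so the device is in saturation.
KCL at the drain: ½ k_n (V_GS − V_th)² = (V_DD − V_GS)/R.
Let x = V_GS − 1.5. Then 73.4 x² + x − 10.2 = 0, giving x = 0.366 V (positive root), so V_GS = 1.87 V.
I_D = (V_DD − V_GS)/R = (11.7 − 1.87) / 23.7 = 0.415 mA.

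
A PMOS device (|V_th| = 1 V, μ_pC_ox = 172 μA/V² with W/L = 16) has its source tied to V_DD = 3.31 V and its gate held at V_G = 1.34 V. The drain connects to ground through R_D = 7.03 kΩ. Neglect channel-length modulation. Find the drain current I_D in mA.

V_SG = V_DD − V_G = 3.31 − 1.34 = 1.97 V, so V_ov = 1.97 − 1 = 0.97 V.
k_p = μ_pC_ox · (W/L) = 2.752 mA/V².
Assume saturation: I_D = ½ k_p V_ov² = 0.5 × 2.752 × 0.97² = 1.29 mA, giving V_SD = V_DD − I_D R_D = 3.31 − 1.29 × 7.03 = -5.79 V.
But -5.79 V < V_ov = 0.97 V, so the device is actually in triode.
In triode I_D = k_p[V_ov V_SD − ½ V_SD²] and I_D = (V_DD − V_SD)/R_D. Equating: 9.67 V_SD² − 19.77 V_SD + 3.31 = 0, giving V_SD = 0.184 V (the root below V_ov).
I_D = (3.31 − 0.184) / 7.03 = 0.445 mA.

I_D = 0.445 mA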